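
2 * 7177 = 14354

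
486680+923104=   1409784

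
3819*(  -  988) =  - 3773172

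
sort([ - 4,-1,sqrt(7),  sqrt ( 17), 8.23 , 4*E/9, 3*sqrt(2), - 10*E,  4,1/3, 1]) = [ - 10*E, - 4,-1,1/3,1, 4 * E/9,sqrt (7), 4, sqrt( 17 ),3*sqrt(2),8.23]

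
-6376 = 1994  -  8370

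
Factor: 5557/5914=2^( - 1)*2957^( - 1)*5557^1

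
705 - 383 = 322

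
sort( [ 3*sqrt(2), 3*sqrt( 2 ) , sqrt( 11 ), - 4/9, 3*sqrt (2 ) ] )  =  [ - 4/9 , sqrt(11 ), 3*sqrt( 2 ) , 3*sqrt( 2 ), 3*sqrt( 2)]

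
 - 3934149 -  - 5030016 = 1095867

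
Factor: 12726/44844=21/74 = 2^( - 1 )*3^1*7^1 * 37^ ( - 1 ) 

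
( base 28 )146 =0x386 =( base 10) 902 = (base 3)1020102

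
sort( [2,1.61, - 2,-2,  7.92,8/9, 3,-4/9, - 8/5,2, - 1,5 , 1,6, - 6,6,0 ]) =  [-6, - 2, - 2, - 8/5, - 1, - 4/9,0 , 8/9,1,1.61, 2,2,3 , 5 , 6,6, 7.92 ]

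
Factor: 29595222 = 2^1*3^2*73^1*101^1*223^1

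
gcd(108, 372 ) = 12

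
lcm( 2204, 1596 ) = 46284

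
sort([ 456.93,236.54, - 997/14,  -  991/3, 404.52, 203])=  [-991/3,-997/14 , 203,236.54,404.52,456.93]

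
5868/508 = 11 + 70/127= 11.55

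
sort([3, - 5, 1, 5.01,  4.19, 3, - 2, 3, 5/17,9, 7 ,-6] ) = [ - 6,-5 , - 2, 5/17, 1,3,3,3,4.19, 5.01,7,  9]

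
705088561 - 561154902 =143933659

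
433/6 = 72 + 1/6 = 72.17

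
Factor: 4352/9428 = 1088/2357 = 2^6*17^1*2357^( - 1) 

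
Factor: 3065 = 5^1*613^1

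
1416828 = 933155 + 483673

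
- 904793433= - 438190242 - 466603191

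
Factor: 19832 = 2^3*37^1*67^1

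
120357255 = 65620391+54736864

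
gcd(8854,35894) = 2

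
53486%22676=8134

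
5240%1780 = 1680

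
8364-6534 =1830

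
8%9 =8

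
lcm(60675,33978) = 849450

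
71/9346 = 71/9346 = 0.01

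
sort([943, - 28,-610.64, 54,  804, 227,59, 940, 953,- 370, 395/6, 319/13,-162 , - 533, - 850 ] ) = [-850, - 610.64 , -533,-370,-162, - 28, 319/13,54, 59 , 395/6,227, 804, 940 , 943,953]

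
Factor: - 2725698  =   - 2^1*3^1 * 211^1*2153^1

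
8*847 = 6776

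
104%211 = 104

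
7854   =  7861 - 7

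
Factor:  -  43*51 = -2193 = -3^1*17^1*43^1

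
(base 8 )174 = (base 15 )84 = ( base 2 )1111100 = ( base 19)6a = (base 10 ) 124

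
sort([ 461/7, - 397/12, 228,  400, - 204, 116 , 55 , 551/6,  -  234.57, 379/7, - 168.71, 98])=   [ - 234.57,  -  204, - 168.71 , - 397/12,379/7 , 55,461/7,551/6,98, 116, 228, 400] 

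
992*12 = 11904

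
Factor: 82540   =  2^2*5^1 * 4127^1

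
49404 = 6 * 8234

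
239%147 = 92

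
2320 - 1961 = 359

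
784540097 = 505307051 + 279233046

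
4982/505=9 + 437/505 = 9.87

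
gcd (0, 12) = 12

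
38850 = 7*5550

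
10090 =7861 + 2229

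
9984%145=124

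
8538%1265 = 948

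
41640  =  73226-31586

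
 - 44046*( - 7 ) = 308322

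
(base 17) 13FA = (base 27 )87O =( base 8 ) 13635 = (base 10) 6045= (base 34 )57R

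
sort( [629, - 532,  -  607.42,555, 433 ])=[ - 607.42, - 532, 433,  555,629 ] 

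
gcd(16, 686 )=2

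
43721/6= 43721/6  =  7286.83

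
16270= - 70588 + 86858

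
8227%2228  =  1543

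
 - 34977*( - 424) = 14830248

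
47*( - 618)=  - 29046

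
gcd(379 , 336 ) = 1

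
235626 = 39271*6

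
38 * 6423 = 244074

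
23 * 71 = 1633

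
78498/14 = 5607  =  5607.00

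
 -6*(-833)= 4998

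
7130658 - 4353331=2777327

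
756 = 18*42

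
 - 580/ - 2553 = 580/2553=0.23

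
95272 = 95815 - 543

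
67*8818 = 590806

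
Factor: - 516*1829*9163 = -2^2*3^1 * 7^2*11^1*17^1*31^1*43^1 * 59^1 = -8647709532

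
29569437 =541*54657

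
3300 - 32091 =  - 28791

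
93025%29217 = 5374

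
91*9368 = 852488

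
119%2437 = 119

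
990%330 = 0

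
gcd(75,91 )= 1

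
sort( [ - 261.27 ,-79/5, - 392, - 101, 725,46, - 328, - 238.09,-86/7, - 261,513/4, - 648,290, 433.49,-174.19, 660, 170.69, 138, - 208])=[ - 648, - 392, -328, - 261.27,-261, - 238.09,-208,-174.19, - 101, - 79/5, - 86/7, 46  ,  513/4,  138 , 170.69,290,433.49  ,  660,725] 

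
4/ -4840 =- 1/1210  =  - 0.00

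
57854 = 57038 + 816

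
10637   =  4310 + 6327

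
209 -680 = - 471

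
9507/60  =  3169/20=158.45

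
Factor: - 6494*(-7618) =2^2  *  13^1*17^1*191^1*293^1= 49471292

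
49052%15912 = 1316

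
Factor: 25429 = 59^1*431^1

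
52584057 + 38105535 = 90689592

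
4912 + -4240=672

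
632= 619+13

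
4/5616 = 1/1404=0.00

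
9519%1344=111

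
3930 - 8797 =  - 4867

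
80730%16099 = 235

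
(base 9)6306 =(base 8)11017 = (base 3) 20100020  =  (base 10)4623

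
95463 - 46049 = 49414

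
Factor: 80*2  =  2^5*5^1 = 160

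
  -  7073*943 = -6669839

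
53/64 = 53/64 = 0.83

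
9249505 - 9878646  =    -  629141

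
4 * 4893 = 19572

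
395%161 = 73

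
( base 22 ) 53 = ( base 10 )113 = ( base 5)423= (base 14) 81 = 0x71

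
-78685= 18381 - 97066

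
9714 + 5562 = 15276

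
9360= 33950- 24590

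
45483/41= 45483/41 =1109.34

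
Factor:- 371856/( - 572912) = 381/587 = 3^1*127^1*587^( - 1 )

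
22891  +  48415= 71306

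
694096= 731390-37294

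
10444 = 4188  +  6256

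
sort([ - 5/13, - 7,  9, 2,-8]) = [ - 8, - 7,-5/13,2,9]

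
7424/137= 54 +26/137 = 54.19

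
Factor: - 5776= - 2^4 * 19^2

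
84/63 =4/3 = 1.33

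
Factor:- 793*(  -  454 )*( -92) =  - 2^3 * 13^1  *23^1 * 61^1* 227^1 = - 33122024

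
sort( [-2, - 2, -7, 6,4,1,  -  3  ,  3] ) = [ - 7, - 3, - 2, - 2, 1  ,  3, 4,6 ]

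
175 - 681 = -506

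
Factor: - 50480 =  - 2^4 * 5^1*631^1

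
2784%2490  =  294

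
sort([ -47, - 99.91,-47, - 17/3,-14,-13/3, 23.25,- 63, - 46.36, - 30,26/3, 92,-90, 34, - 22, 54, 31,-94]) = [-99.91, - 94,  -  90 ,-63 ,-47, - 47,-46.36 , -30, - 22,-14,  -  17/3, - 13/3, 26/3, 23.25,31,34,54, 92]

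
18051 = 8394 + 9657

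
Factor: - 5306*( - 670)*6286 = 2^3*5^1*7^2*67^1 * 379^1*449^1 = 22346855720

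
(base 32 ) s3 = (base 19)296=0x383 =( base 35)PO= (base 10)899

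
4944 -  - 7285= 12229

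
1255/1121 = 1 + 134/1121 = 1.12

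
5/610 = 1/122=0.01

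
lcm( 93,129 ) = 3999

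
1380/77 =17 + 71/77 = 17.92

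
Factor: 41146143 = 3^1*487^1*28163^1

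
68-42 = 26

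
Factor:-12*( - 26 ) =2^3*3^1 * 13^1 = 312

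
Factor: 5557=5557^1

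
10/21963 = 10/21963 = 0.00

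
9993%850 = 643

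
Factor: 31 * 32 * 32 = 2^10*31^1 = 31744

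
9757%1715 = 1182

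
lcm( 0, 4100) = 0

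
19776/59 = 335 + 11/59 = 335.19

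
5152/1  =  5152=5152.00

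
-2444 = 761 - 3205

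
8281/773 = 8281/773 =10.71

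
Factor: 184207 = 23^1*8009^1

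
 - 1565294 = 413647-1978941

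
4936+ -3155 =1781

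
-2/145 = -1  +  143/145 = - 0.01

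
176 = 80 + 96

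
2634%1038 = 558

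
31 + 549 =580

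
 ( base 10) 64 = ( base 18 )3A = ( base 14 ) 48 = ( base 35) 1t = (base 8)100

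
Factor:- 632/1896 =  - 1/3 = -3^ ( - 1)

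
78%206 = 78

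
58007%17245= 6272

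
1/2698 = 1/2698  =  0.00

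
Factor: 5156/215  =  2^2*5^( - 1 )*43^( - 1)*1289^1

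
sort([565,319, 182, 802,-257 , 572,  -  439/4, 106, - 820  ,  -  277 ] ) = [ - 820, - 277, - 257, - 439/4, 106, 182 , 319, 565,572,802]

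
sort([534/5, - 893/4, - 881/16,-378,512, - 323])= [ - 378 , - 323,-893/4 ,-881/16, 534/5, 512]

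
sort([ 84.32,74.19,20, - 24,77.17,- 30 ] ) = [ - 30, - 24,20 , 74.19,77.17, 84.32 ] 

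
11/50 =11/50 =0.22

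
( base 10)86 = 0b1010110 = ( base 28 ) 32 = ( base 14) 62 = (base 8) 126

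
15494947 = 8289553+7205394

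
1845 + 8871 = 10716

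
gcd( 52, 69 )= 1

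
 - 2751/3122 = - 393/446 = - 0.88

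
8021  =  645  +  7376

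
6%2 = 0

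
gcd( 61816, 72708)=4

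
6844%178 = 80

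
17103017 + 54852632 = 71955649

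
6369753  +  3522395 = 9892148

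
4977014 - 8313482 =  - 3336468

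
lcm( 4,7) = 28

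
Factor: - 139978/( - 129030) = 179/165=3^ (  -  1 )*5^( - 1)*11^( - 1 )*179^1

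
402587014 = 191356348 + 211230666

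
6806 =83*82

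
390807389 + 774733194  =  1165540583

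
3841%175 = 166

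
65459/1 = 65459 = 65459.00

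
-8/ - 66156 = 2/16539 =0.00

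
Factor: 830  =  2^1*5^1 * 83^1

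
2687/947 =2687/947 = 2.84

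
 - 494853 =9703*( - 51)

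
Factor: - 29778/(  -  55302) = 7/13  =  7^1*13^( - 1 )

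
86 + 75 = 161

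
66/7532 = 33/3766 = 0.01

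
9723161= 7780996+1942165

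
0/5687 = 0 = 0.00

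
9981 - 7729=2252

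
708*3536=2503488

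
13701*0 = 0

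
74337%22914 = 5595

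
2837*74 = 209938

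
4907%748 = 419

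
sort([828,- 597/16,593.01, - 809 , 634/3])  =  [ - 809 ,  -  597/16, 634/3, 593.01, 828]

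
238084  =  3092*77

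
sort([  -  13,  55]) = [ - 13,55]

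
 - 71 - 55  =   - 126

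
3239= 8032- 4793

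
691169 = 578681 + 112488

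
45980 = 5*9196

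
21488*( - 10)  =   - 214880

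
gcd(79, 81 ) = 1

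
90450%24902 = 15744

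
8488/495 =8488/495=17.15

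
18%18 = 0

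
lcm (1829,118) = 3658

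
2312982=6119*378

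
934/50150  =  467/25075 = 0.02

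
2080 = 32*65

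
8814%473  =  300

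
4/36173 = 4/36173 =0.00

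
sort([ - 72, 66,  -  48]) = [  -  72,  -  48,66]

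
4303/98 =4303/98 = 43.91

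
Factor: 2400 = 2^5*3^1*5^2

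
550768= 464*1187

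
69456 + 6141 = 75597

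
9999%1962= 189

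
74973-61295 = 13678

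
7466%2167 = 965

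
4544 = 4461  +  83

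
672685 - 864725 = - 192040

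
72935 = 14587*5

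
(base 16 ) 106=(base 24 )am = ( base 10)262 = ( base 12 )19A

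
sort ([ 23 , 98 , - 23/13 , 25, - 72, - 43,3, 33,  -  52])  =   [ - 72, - 52,-43,-23/13,3, 23,  25,33, 98 ]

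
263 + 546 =809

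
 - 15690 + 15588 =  - 102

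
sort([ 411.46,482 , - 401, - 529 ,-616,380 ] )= [ - 616, - 529 , - 401,380,411.46,482 ] 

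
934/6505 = 934/6505 = 0.14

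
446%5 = 1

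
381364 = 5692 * 67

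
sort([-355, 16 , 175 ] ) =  [ - 355,16, 175]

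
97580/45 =19516/9= 2168.44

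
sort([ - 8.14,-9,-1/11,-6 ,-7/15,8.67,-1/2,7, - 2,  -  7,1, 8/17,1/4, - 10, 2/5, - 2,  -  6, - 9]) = [-10, - 9, - 9, - 8.14 , - 7,- 6, - 6, - 2, - 2, - 1/2 , - 7/15,-1/11,1/4,2/5, 8/17,1,7,8.67]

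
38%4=2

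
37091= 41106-4015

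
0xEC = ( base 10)236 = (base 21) B5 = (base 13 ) 152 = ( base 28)8c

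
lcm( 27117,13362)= 921978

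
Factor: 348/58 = 2^1*3^1= 6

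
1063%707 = 356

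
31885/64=498 + 13/64 = 498.20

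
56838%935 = 738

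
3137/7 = 3137/7 = 448.14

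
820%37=6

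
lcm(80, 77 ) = 6160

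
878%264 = 86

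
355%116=7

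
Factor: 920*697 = 2^3 *5^1*17^1*23^1*41^1 = 641240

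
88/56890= 44/28445=   0.00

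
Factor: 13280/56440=2^2*17^(-1) = 4/17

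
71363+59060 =130423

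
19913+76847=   96760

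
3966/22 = 1983/11 = 180.27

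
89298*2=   178596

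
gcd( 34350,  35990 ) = 10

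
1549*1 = 1549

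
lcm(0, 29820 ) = 0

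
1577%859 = 718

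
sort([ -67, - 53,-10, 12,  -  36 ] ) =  [ - 67, - 53, - 36, - 10, 12]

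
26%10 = 6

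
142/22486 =71/11243  =  0.01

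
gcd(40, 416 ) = 8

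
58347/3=19449=19449.00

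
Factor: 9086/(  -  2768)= - 4543/1384 = - 2^( - 3 )*7^1*11^1*59^1 * 173^( -1 )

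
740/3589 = 20/97  =  0.21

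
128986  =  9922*13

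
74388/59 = 1260 + 48/59  =  1260.81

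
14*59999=839986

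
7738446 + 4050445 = 11788891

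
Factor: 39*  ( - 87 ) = - 3^2*13^1*29^1=-  3393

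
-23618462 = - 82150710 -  - 58532248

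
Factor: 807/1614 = 1/2 = 2^( - 1)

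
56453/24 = 56453/24 = 2352.21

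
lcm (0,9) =0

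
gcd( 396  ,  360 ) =36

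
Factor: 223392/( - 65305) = - 2^5*3^1*5^( - 1) * 13^1 * 37^( - 1)*179^1 * 353^ (- 1)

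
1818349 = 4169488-2351139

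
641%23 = 20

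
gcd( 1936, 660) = 44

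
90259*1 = 90259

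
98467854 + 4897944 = 103365798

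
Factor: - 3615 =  - 3^1*5^1*241^1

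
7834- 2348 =5486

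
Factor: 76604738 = 2^1*7^2 *781681^1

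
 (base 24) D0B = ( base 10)7499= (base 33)6T8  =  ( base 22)FAJ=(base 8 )16513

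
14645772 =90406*162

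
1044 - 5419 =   -  4375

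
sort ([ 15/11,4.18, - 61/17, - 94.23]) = [ - 94.23 , - 61/17,15/11,4.18 ]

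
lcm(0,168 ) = 0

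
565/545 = 113/109 = 1.04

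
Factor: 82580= 2^2*  5^1*4129^1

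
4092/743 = 4092/743 = 5.51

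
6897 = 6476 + 421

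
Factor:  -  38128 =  - 2^4*2383^1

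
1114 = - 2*(- 557)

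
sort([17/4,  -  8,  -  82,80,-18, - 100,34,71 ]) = [ - 100, - 82,  -  18, - 8, 17/4, 34, 71,80 ] 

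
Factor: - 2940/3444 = -35/41 =- 5^1*7^1*41^ (-1)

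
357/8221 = 357/8221 = 0.04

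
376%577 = 376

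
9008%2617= 1157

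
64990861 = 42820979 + 22169882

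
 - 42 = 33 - 75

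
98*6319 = 619262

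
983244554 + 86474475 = 1069719029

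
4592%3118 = 1474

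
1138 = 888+250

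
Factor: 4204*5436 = 22852944 = 2^4*3^2 *151^1*1051^1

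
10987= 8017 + 2970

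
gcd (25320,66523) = 1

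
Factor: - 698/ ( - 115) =2^1*5^(-1 )*23^( - 1 )*349^1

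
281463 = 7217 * 39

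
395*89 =35155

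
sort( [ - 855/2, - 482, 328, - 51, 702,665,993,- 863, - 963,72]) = [  -  963, - 863, - 482,  -  855/2 , - 51,72,  328, 665,702,993]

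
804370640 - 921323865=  - 116953225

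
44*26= 1144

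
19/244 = 19/244 = 0.08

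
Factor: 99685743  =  3^1*197^1*168673^1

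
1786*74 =132164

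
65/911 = 65/911 =0.07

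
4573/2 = 4573/2=2286.50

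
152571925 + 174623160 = 327195085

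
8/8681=8/8681=0.00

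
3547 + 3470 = 7017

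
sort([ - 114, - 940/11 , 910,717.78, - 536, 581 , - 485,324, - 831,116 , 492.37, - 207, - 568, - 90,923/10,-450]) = [ - 831, - 568,-536, - 485,  -  450, - 207, - 114, - 90, - 940/11, 923/10, 116, 324,492.37 , 581, 717.78, 910]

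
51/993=17/331 = 0.05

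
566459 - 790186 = -223727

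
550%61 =1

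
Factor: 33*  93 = 3069 = 3^2 *11^1*31^1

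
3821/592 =3821/592= 6.45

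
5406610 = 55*98302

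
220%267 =220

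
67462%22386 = 304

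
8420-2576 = 5844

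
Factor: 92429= 17^1*5437^1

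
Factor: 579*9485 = 3^1*5^1*7^1*193^1*271^1= 5491815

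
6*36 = 216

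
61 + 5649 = 5710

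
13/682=13/682 = 0.02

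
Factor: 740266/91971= 2^1 *3^( - 2 )*11^( - 1 )*929^ ( - 1 ) *370133^1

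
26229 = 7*3747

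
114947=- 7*( - 16421)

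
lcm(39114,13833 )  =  1134306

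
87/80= 1+ 7/80=1.09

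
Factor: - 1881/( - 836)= 9/4 = 2^(-2)* 3^2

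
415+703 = 1118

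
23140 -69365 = -46225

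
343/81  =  343/81   =  4.23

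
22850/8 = 11425/4 = 2856.25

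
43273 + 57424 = 100697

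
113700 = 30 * 3790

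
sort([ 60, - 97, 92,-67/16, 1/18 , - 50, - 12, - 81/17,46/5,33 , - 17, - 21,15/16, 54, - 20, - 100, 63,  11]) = [ - 100, - 97, - 50, - 21, - 20, - 17, - 12 , - 81/17 , - 67/16, 1/18 , 15/16 , 46/5 , 11, 33, 54,60, 63,92]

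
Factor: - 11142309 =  - 3^1*3714103^1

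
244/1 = 244 =244.00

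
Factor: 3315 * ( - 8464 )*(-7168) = 201120890880 = 2^14  *3^1 *5^1*7^1*13^1*17^1 * 23^2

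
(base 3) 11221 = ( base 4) 2011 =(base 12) b1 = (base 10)133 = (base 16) 85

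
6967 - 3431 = 3536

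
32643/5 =6528+ 3/5 = 6528.60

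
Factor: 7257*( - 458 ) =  - 3323706  =  -2^1*3^1*41^1 * 59^1*229^1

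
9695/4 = 2423 + 3/4 = 2423.75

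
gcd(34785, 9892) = 1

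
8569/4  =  8569/4 = 2142.25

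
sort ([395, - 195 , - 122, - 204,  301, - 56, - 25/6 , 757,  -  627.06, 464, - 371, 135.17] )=[ - 627.06, - 371, - 204, - 195 , - 122, - 56, - 25/6, 135.17,301 , 395,464,757] 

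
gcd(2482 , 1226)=2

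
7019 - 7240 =-221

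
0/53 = 0=0.00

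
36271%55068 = 36271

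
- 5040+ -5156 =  - 10196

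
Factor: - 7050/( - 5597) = 2^1*3^1*5^2*29^( -1)*47^1*193^(  -  1) 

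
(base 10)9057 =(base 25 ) EC7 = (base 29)AM9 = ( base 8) 21541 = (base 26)DA9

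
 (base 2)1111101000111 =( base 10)8007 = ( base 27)aqf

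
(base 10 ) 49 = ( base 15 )34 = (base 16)31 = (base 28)1l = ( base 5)144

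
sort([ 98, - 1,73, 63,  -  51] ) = [ - 51,-1, 63, 73,98 ] 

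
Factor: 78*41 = 3198 = 2^1*3^1*13^1*41^1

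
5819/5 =5819/5 = 1163.80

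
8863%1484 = 1443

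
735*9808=7208880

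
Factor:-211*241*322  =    -  16374022 = - 2^1*7^1*23^1*211^1*241^1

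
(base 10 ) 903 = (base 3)1020110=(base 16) 387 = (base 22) 1J1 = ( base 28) 147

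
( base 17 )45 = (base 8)111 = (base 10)73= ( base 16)49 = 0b1001001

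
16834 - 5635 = 11199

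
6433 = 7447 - 1014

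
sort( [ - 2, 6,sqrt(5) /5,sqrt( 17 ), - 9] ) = [ - 9,  -  2, sqrt (5)/5, sqrt ( 17),  6]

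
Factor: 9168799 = 9168799^1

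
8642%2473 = 1223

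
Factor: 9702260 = 2^2*5^1*485113^1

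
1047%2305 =1047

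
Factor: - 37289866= -2^1*2083^1 * 8951^1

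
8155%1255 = 625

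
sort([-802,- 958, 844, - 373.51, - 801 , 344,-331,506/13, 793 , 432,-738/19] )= [ - 958,- 802, - 801,-373.51, - 331, - 738/19,506/13, 344, 432, 793, 844]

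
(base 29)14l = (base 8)1722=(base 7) 2565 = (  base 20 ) 28i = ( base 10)978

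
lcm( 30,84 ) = 420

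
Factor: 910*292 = 2^3*5^1*7^1 * 13^1*73^1 = 265720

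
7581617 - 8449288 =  - 867671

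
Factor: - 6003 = - 3^2 * 23^1*29^1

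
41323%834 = 457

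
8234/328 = 4117/164 = 25.10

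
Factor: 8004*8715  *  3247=2^2 *3^2*5^1*7^1*17^1*23^1*29^1* 83^1*191^1=226494030420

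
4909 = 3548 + 1361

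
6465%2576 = 1313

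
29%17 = 12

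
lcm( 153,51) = 153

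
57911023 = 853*67891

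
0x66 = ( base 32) 36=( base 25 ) 42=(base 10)102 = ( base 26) 3o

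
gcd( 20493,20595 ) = 3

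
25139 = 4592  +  20547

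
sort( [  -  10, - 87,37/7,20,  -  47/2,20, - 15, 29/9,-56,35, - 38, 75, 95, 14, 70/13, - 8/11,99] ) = [ - 87, - 56 , - 38, - 47/2,-15, - 10,-8/11,29/9 , 37/7, 70/13, 14,  20,20,35,75, 95,99] 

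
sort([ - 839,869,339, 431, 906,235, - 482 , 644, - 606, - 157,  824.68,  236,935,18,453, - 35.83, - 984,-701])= [- 984, - 839,-701, - 606,-482, - 157, - 35.83, 18,235,236 , 339,431,453 , 644,824.68, 869, 906,935 ] 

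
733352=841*872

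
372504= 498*748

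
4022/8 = 502 + 3/4= 502.75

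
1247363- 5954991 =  - 4707628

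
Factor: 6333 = 3^1 * 2111^1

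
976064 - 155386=820678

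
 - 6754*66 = -445764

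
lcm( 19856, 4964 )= 19856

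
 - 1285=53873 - 55158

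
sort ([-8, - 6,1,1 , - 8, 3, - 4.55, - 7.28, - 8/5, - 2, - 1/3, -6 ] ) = [ - 8,-8, - 7.28, - 6, - 6, - 4.55,- 2, - 8/5, - 1/3,1 , 1, 3 ]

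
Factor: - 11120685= - 3^1*5^1 * 643^1*1153^1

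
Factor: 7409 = 31^1*239^1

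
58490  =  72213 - 13723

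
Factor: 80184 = 2^3* 3^1*13^1*257^1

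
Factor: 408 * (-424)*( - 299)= 51724608 = 2^6*3^1*13^1*17^1*23^1*53^1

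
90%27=9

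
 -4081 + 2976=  - 1105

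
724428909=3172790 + 721256119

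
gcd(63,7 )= 7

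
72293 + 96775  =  169068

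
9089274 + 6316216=15405490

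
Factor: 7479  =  3^3 * 277^1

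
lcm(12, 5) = 60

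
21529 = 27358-5829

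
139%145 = 139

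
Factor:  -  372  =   - 2^2 * 3^1*31^1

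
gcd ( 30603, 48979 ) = 1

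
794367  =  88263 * 9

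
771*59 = 45489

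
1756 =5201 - 3445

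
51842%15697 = 4751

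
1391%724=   667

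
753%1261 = 753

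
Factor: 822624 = 2^5 *3^1*11^1*19^1*41^1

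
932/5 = 186  +  2/5 = 186.40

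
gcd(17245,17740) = 5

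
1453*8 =11624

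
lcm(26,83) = 2158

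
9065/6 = 9065/6 = 1510.83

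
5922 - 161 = 5761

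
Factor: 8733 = 3^1 * 41^1*71^1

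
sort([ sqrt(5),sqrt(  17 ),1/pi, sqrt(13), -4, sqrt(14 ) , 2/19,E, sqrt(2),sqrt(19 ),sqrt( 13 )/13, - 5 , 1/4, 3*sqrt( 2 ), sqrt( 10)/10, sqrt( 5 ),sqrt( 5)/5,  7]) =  [ - 5, - 4, 2/19,1/4, sqrt(13) /13, sqrt(10 ) /10, 1/pi, sqrt( 5)/5, sqrt(2 ),  sqrt( 5 ), sqrt(5 ), E, sqrt( 13 ), sqrt(14), sqrt(17 ), 3  *sqrt( 2), sqrt( 19 ), 7]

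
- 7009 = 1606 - 8615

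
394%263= 131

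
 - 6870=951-7821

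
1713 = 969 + 744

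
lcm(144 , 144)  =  144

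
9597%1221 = 1050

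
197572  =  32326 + 165246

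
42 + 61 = 103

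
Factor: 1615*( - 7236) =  - 2^2 * 3^3*5^1*17^1*19^1*67^1 = - 11686140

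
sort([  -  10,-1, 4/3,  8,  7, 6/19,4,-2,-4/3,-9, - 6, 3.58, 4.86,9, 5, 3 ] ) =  [-10,-9,-6, - 2 , - 4/3, - 1,  6/19, 4/3 , 3,3.58 , 4, 4.86, 5, 7 , 8, 9]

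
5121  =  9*569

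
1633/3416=1633/3416 = 0.48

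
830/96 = 8 + 31/48 = 8.65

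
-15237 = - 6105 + - 9132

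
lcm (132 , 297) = 1188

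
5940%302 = 202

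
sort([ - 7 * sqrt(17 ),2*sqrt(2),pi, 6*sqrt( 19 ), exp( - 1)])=[ - 7*sqrt( 17 ),exp( -1),2*sqrt ( 2 ),  pi , 6*sqrt(19 )]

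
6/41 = 6/41=0.15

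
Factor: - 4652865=-3^2 *5^1*7^1* 14771^1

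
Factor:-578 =-2^1*17^2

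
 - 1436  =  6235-7671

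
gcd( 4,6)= 2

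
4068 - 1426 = 2642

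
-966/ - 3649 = 966/3649 = 0.26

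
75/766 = 75/766 = 0.10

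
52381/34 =52381/34 = 1540.62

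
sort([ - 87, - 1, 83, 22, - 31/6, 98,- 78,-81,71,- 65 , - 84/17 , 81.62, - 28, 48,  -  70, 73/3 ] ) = [ - 87, - 81,-78, - 70, - 65, - 28, - 31/6,-84/17,- 1 , 22, 73/3, 48,71, 81.62,83, 98 ]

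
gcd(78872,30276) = 4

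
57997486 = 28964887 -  - 29032599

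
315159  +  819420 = 1134579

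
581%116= 1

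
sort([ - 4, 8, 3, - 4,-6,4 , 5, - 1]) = [-6, - 4, - 4, - 1, 3, 4,5, 8]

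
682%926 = 682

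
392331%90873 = 28839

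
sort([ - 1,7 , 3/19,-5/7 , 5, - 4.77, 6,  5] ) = [ - 4.77 , - 1 , - 5/7, 3/19,5,5, 6 , 7]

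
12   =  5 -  - 7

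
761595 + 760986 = 1522581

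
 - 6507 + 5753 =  - 754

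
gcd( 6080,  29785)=5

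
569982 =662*861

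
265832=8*33229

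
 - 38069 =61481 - 99550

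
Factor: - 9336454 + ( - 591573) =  - 41^1*242147^1 = - 9928027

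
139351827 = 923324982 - 783973155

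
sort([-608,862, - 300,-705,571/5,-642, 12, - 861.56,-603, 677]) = [ - 861.56, - 705,  -  642, - 608,-603,-300, 12,571/5, 677,862 ] 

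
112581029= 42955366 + 69625663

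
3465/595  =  99/17 = 5.82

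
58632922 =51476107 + 7156815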